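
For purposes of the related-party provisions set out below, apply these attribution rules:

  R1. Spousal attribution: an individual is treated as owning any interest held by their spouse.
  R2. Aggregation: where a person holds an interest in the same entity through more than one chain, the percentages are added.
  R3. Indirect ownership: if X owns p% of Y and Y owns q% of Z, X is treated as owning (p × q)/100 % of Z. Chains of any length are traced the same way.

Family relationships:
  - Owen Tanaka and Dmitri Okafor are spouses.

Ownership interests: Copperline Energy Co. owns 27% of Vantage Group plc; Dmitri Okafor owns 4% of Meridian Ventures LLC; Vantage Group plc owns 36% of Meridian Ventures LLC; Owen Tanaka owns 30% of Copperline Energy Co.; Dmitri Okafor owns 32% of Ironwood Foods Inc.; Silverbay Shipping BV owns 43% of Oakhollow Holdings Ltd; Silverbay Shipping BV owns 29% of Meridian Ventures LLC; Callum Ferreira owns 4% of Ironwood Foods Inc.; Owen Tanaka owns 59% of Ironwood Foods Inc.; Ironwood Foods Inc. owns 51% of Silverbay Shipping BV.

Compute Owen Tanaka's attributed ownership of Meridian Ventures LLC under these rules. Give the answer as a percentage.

By spousal attribution (R1), Owen Tanaka is treated as also owning Dmitri Okafor's interest in Ironwood Foods Inc, giving 59% + 32% = 91%.
By spousal attribution (R1), Owen Tanaka is treated as owning Dmitri Okafor's 4% interest in Meridian Ventures LLC.
Chain via Ironwood Foods Inc. → Silverbay Shipping BV (R3): 91% × 51% × 29% = 13.4589% of Meridian Ventures LLC.
Chain via Copperline Energy Co. → Vantage Group plc (R3): 30% × 27% × 36% = 2.916% of Meridian Ventures LLC.
Direct interest in Meridian Ventures LLC: 4%.
Aggregating (R2): 13.4589% + 2.916% + 4% = 20.3749%.

20.3749%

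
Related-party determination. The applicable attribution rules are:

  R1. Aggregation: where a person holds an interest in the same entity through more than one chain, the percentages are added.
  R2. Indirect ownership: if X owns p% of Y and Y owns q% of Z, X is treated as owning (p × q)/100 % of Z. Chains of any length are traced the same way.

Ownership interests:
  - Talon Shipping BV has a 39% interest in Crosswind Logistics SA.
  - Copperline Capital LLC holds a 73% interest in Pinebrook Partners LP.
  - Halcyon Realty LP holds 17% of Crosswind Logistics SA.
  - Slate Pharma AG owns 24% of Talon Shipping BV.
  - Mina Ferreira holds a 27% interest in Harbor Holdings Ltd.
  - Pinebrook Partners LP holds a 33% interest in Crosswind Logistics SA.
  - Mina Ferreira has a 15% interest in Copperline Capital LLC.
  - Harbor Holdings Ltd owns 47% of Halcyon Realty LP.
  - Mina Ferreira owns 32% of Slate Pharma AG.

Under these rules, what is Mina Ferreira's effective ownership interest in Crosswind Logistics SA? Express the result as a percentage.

Chain via Slate Pharma AG → Talon Shipping BV (R2): 32% × 24% × 39% = 2.9952% of Crosswind Logistics SA.
Chain via Copperline Capital LLC → Pinebrook Partners LP (R2): 15% × 73% × 33% = 3.6135% of Crosswind Logistics SA.
Chain via Harbor Holdings Ltd → Halcyon Realty LP (R2): 27% × 47% × 17% = 2.1573% of Crosswind Logistics SA.
Aggregating (R1): 2.9952% + 3.6135% + 2.1573% = 8.766%.

8.766%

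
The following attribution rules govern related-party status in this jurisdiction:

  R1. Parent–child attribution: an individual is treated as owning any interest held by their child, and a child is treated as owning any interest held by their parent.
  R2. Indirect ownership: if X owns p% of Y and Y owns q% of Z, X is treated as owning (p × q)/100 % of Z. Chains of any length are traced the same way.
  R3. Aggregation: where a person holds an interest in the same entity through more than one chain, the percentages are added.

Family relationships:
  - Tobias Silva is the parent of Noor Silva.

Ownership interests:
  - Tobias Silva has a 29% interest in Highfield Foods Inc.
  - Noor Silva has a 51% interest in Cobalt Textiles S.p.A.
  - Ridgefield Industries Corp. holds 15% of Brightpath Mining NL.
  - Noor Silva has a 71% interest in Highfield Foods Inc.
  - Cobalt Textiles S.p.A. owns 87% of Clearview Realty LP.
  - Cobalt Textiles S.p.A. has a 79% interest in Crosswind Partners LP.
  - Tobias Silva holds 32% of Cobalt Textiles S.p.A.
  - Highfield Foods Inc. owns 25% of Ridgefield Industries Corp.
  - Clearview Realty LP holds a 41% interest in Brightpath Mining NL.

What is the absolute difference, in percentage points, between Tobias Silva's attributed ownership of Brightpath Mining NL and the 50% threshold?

By parent–child attribution (R1), Tobias Silva is treated as also owning Noor Silva's interest in Cobalt Textiles S.p.A, giving 32% + 51% = 83%.
By parent–child attribution (R1), Tobias Silva is treated as also owning Noor Silva's interest in Highfield Foods Inc, giving 29% + 71% = 100%.
Chain via Cobalt Textiles S.p.A. → Clearview Realty LP (R2): 83% × 87% × 41% = 29.6061% of Brightpath Mining NL.
Chain via Highfield Foods Inc. → Ridgefield Industries Corp. (R2): 100% × 25% × 15% = 3.75% of Brightpath Mining NL.
Aggregating (R3): 29.6061% + 3.75% = 33.3561%.
33.3561% falls short of the 50% threshold by 16.6439 percentage points.

16.6439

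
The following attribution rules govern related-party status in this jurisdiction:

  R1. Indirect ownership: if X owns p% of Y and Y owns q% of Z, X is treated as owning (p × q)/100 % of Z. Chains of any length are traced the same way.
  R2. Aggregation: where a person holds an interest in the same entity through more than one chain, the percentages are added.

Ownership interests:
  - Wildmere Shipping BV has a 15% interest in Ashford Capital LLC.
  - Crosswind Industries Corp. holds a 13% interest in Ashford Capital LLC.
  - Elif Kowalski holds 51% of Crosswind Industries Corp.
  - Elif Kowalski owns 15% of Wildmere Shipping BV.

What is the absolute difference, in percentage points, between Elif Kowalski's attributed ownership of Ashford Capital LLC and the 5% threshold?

3.88

Chain via Crosswind Industries Corp. (R1): 51% × 13% = 6.63% of Ashford Capital LLC.
Chain via Wildmere Shipping BV (R1): 15% × 15% = 2.25% of Ashford Capital LLC.
Aggregating (R2): 6.63% + 2.25% = 8.88%.
8.88% exceeds the 5% threshold by 3.88 percentage points.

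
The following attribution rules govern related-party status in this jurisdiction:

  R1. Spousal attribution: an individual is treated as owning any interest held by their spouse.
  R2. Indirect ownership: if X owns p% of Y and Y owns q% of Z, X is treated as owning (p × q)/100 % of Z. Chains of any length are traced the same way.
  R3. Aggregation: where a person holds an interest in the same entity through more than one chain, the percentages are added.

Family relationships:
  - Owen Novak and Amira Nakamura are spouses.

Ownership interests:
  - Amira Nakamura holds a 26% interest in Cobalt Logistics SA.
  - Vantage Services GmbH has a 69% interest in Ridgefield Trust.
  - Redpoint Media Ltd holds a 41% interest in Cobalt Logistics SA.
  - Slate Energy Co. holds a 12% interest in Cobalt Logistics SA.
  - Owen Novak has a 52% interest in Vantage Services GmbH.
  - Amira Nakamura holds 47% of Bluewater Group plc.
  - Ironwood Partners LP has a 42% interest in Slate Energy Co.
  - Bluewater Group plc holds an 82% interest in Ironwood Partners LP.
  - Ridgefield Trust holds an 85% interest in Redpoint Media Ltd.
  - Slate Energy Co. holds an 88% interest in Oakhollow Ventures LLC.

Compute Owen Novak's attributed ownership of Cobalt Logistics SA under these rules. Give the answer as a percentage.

By spousal attribution (R1), Owen Novak is treated as owning Amira Nakamura's 47% interest in Bluewater Group plc.
By spousal attribution (R1), Owen Novak is treated as owning Amira Nakamura's 26% interest in Cobalt Logistics SA.
Chain via Vantage Services GmbH → Ridgefield Trust → Redpoint Media Ltd (R2): 52% × 69% × 85% × 41% = 12.50418% of Cobalt Logistics SA.
Chain via Bluewater Group plc → Ironwood Partners LP → Slate Energy Co. (R2): 47% × 82% × 42% × 12% = 1.942416% of Cobalt Logistics SA.
Direct interest in Cobalt Logistics SA: 26%.
Aggregating (R3): 12.50418% + 1.942416% + 26% = 40.446596%.

40.446596%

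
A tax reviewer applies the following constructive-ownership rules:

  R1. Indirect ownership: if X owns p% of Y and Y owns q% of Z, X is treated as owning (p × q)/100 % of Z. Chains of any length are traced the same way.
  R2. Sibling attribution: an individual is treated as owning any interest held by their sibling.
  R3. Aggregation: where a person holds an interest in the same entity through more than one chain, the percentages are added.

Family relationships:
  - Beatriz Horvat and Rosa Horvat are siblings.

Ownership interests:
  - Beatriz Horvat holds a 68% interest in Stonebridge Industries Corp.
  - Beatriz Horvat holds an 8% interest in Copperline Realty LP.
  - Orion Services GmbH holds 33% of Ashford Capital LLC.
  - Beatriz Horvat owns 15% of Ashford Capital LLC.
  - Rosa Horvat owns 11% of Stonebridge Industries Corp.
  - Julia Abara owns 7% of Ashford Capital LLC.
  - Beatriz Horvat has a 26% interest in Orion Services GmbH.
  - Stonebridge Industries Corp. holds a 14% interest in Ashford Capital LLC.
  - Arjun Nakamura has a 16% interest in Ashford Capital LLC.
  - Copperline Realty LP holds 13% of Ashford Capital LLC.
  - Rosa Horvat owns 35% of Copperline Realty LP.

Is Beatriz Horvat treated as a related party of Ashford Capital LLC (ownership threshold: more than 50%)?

By sibling attribution (R2), Beatriz Horvat is treated as also owning Rosa Horvat's interest in Stonebridge Industries Corp, giving 68% + 11% = 79%.
By sibling attribution (R2), Beatriz Horvat is treated as also owning Rosa Horvat's interest in Copperline Realty LP, giving 8% + 35% = 43%.
Chain via Stonebridge Industries Corp. (R1): 79% × 14% = 11.06% of Ashford Capital LLC.
Chain via Orion Services GmbH (R1): 26% × 33% = 8.58% of Ashford Capital LLC.
Chain via Copperline Realty LP (R1): 43% × 13% = 5.59% of Ashford Capital LLC.
Direct interest in Ashford Capital LLC: 15%.
Aggregating (R3): 11.06% + 8.58% + 5.59% + 15% = 40.23%.
40.23% does not exceed the 50% threshold, so Beatriz is not a related party to Ashford Capital LLC.

No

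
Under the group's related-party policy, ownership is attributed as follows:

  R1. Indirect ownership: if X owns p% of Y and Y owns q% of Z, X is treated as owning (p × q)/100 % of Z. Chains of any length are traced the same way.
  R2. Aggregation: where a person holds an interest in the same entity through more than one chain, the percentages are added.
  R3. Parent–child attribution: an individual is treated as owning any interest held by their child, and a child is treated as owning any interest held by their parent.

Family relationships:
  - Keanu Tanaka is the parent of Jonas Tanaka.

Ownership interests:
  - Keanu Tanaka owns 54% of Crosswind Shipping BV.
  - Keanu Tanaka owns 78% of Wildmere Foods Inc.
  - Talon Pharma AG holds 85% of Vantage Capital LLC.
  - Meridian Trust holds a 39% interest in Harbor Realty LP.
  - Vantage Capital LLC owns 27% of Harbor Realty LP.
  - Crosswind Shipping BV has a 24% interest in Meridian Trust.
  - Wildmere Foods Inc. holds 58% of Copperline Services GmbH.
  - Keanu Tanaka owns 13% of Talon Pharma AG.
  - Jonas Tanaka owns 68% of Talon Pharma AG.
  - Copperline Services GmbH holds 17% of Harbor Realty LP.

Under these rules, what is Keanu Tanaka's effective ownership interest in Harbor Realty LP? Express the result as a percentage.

31.3347%

By parent–child attribution (R3), Keanu Tanaka is treated as also owning Jonas Tanaka's interest in Talon Pharma AG, giving 13% + 68% = 81%.
Chain via Talon Pharma AG → Vantage Capital LLC (R1): 81% × 85% × 27% = 18.5895% of Harbor Realty LP.
Chain via Wildmere Foods Inc. → Copperline Services GmbH (R1): 78% × 58% × 17% = 7.6908% of Harbor Realty LP.
Chain via Crosswind Shipping BV → Meridian Trust (R1): 54% × 24% × 39% = 5.0544% of Harbor Realty LP.
Aggregating (R2): 18.5895% + 7.6908% + 5.0544% = 31.3347%.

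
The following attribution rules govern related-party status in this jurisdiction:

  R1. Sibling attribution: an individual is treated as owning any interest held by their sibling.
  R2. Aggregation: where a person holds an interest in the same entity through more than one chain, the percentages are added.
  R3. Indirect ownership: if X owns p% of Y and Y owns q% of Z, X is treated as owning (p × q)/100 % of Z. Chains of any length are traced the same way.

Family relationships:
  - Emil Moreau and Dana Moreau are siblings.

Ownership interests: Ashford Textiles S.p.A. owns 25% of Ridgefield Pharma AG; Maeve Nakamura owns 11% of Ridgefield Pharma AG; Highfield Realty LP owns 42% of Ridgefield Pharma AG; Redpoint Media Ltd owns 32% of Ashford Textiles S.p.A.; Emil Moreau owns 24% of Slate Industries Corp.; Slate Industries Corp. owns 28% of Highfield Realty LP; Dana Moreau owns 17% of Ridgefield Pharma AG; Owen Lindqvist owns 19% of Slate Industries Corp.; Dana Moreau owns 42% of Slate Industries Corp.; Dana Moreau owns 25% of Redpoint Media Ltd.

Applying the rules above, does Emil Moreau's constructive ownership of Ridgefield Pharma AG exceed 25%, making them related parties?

By sibling attribution (R1), Emil Moreau is treated as also owning Dana Moreau's interest in Slate Industries Corp, giving 24% + 42% = 66%.
By sibling attribution (R1), Emil Moreau is treated as owning Dana Moreau's 25% interest in Redpoint Media Ltd.
By sibling attribution (R1), Emil Moreau is treated as owning Dana Moreau's 17% interest in Ridgefield Pharma AG.
Chain via Slate Industries Corp. → Highfield Realty LP (R3): 66% × 28% × 42% = 7.7616% of Ridgefield Pharma AG.
Chain via Redpoint Media Ltd → Ashford Textiles S.p.A. (R3): 25% × 32% × 25% = 2% of Ridgefield Pharma AG.
Direct interest in Ridgefield Pharma AG: 17%.
Aggregating (R2): 7.7616% + 2% + 17% = 26.7616%.
26.7616% exceeds the 25% threshold, so Emil is a related party to Ridgefield Pharma AG.

Yes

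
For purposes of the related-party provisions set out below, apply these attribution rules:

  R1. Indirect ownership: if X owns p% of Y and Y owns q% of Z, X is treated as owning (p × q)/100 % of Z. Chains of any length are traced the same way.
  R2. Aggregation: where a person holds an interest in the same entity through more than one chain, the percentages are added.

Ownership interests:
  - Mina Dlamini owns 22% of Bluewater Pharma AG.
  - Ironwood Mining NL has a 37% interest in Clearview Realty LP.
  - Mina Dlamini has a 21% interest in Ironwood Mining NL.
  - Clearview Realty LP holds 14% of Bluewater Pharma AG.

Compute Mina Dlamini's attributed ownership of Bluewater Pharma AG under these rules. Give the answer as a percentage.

23.0878%

Chain via Ironwood Mining NL → Clearview Realty LP (R1): 21% × 37% × 14% = 1.0878% of Bluewater Pharma AG.
Direct interest in Bluewater Pharma AG: 22%.
Aggregating (R2): 1.0878% + 22% = 23.0878%.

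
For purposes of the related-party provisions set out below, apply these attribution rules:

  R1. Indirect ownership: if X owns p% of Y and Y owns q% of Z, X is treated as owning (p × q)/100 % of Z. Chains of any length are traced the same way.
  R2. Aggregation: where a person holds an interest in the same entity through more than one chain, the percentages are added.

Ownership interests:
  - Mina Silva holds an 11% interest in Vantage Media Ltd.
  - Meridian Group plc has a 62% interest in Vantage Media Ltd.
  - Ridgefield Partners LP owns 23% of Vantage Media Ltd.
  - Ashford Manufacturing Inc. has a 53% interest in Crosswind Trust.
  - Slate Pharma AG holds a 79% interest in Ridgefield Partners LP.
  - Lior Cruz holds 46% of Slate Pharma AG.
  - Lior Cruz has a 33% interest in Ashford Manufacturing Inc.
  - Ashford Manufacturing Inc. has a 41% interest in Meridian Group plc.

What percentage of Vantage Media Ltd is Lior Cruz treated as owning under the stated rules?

16.7468%

Chain via Slate Pharma AG → Ridgefield Partners LP (R1): 46% × 79% × 23% = 8.3582% of Vantage Media Ltd.
Chain via Ashford Manufacturing Inc. → Meridian Group plc (R1): 33% × 41% × 62% = 8.3886% of Vantage Media Ltd.
Aggregating (R2): 8.3582% + 8.3886% = 16.7468%.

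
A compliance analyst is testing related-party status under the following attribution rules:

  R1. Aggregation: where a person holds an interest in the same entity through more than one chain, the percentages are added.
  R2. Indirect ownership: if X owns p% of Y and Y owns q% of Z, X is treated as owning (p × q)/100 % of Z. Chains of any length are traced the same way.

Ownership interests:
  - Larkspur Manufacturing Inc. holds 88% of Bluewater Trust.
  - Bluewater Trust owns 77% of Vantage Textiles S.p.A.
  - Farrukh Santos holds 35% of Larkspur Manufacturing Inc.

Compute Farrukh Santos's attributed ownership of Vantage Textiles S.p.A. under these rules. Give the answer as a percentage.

23.716%

Chain via Larkspur Manufacturing Inc. → Bluewater Trust (R2): 35% × 88% × 77% = 23.716% of Vantage Textiles S.p.A.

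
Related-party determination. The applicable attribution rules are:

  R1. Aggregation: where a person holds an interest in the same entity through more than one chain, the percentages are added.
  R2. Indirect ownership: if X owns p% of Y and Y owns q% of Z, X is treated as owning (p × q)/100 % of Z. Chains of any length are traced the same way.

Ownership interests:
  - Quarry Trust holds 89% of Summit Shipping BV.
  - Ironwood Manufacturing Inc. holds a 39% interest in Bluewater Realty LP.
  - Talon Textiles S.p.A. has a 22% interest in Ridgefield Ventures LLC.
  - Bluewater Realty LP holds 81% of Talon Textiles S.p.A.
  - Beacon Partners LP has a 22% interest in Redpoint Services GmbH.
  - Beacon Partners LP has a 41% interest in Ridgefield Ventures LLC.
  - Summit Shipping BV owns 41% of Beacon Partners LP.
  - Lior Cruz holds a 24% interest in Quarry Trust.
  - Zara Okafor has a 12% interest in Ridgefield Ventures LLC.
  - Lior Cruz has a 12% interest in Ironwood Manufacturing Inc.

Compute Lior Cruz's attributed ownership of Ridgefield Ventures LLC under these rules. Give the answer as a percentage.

Chain via Ironwood Manufacturing Inc. → Bluewater Realty LP → Talon Textiles S.p.A. (R2): 12% × 39% × 81% × 22% = 0.833976% of Ridgefield Ventures LLC.
Chain via Quarry Trust → Summit Shipping BV → Beacon Partners LP (R2): 24% × 89% × 41% × 41% = 3.590616% of Ridgefield Ventures LLC.
Aggregating (R1): 0.833976% + 3.590616% = 4.424592%.

4.424592%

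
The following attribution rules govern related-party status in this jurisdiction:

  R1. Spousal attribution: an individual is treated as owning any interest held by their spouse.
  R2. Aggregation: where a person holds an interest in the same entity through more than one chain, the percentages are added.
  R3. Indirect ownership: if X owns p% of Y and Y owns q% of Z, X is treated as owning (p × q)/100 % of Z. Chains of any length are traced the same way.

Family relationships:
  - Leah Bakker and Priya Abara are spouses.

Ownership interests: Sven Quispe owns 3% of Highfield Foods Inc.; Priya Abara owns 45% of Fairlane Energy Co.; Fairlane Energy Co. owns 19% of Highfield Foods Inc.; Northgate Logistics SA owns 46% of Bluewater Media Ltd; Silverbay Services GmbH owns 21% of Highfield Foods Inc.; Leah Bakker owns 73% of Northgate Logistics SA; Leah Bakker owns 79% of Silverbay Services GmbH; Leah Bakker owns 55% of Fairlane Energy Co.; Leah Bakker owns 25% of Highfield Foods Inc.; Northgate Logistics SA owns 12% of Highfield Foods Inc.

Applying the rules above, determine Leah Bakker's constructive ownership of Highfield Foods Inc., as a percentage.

69.35%

By spousal attribution (R1), Leah Bakker is treated as also owning Priya Abara's interest in Fairlane Energy Co, giving 55% + 45% = 100%.
Chain via Silverbay Services GmbH (R3): 79% × 21% = 16.59% of Highfield Foods Inc.
Chain via Fairlane Energy Co. (R3): 100% × 19% = 19% of Highfield Foods Inc.
Chain via Northgate Logistics SA (R3): 73% × 12% = 8.76% of Highfield Foods Inc.
Direct interest in Highfield Foods Inc: 25%.
Aggregating (R2): 16.59% + 19% + 8.76% + 25% = 69.35%.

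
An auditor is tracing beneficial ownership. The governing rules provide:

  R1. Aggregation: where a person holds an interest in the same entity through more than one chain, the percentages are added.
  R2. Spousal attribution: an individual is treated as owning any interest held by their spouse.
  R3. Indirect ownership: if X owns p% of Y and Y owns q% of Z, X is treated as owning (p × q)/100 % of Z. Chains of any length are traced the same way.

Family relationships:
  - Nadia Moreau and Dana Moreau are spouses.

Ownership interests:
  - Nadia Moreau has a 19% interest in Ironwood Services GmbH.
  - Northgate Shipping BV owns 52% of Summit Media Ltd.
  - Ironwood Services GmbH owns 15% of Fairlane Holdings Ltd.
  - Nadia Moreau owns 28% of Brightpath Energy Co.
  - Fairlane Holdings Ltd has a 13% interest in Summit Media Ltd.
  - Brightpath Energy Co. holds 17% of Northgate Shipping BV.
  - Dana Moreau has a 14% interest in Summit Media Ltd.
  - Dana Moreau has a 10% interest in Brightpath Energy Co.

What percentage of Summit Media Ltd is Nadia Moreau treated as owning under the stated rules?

17.7297%

By spousal attribution (R2), Nadia Moreau is treated as also owning Dana Moreau's interest in Brightpath Energy Co, giving 28% + 10% = 38%.
By spousal attribution (R2), Nadia Moreau is treated as owning Dana Moreau's 14% interest in Summit Media Ltd.
Chain via Brightpath Energy Co. → Northgate Shipping BV (R3): 38% × 17% × 52% = 3.3592% of Summit Media Ltd.
Chain via Ironwood Services GmbH → Fairlane Holdings Ltd (R3): 19% × 15% × 13% = 0.3705% of Summit Media Ltd.
Direct interest in Summit Media Ltd: 14%.
Aggregating (R1): 3.3592% + 0.3705% + 14% = 17.7297%.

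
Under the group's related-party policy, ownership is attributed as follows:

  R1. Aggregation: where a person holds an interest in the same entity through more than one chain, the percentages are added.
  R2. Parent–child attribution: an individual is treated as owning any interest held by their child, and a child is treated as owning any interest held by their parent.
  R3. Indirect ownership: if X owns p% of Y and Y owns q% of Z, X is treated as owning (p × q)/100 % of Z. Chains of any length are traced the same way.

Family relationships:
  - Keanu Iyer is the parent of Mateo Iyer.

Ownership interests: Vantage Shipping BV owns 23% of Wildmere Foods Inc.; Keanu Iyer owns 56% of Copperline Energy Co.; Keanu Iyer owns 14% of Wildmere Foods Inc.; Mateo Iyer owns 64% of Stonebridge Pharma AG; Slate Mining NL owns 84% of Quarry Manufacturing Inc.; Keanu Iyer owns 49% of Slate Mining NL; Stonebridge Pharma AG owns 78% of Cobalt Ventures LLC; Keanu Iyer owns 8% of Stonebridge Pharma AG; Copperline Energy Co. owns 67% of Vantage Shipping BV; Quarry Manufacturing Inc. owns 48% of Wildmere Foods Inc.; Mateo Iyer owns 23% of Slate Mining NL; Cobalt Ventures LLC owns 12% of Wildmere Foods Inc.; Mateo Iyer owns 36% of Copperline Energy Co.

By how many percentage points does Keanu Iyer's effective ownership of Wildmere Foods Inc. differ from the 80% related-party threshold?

By parent–child attribution (R2), Keanu Iyer is treated as also owning Mateo Iyer's interest in Stonebridge Pharma AG, giving 8% + 64% = 72%.
By parent–child attribution (R2), Keanu Iyer is treated as also owning Mateo Iyer's interest in Slate Mining NL, giving 49% + 23% = 72%.
By parent–child attribution (R2), Keanu Iyer is treated as also owning Mateo Iyer's interest in Copperline Energy Co, giving 56% + 36% = 92%.
Chain via Stonebridge Pharma AG → Cobalt Ventures LLC (R3): 72% × 78% × 12% = 6.7392% of Wildmere Foods Inc.
Chain via Slate Mining NL → Quarry Manufacturing Inc. (R3): 72% × 84% × 48% = 29.0304% of Wildmere Foods Inc.
Chain via Copperline Energy Co. → Vantage Shipping BV (R3): 92% × 67% × 23% = 14.1772% of Wildmere Foods Inc.
Direct interest in Wildmere Foods Inc: 14%.
Aggregating (R1): 6.7392% + 29.0304% + 14.1772% + 14% = 63.9468%.
63.9468% falls short of the 80% threshold by 16.0532 percentage points.

16.0532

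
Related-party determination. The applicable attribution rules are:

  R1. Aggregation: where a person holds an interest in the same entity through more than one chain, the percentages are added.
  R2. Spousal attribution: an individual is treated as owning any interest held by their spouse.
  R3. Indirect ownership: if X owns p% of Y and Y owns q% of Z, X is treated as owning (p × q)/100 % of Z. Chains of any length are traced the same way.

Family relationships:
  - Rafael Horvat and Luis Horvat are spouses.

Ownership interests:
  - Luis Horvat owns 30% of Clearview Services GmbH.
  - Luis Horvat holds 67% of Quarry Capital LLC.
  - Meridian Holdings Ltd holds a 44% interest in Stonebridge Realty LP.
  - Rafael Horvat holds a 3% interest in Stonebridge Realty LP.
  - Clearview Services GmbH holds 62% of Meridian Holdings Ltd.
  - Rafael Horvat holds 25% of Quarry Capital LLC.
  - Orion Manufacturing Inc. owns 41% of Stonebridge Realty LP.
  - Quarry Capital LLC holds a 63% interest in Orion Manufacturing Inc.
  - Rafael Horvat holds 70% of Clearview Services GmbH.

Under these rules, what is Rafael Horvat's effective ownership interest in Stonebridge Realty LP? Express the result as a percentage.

By spousal attribution (R2), Rafael Horvat is treated as also owning Luis Horvat's interest in Clearview Services GmbH, giving 70% + 30% = 100%.
By spousal attribution (R2), Rafael Horvat is treated as also owning Luis Horvat's interest in Quarry Capital LLC, giving 25% + 67% = 92%.
Chain via Clearview Services GmbH → Meridian Holdings Ltd (R3): 100% × 62% × 44% = 27.28% of Stonebridge Realty LP.
Chain via Quarry Capital LLC → Orion Manufacturing Inc. (R3): 92% × 63% × 41% = 23.7636% of Stonebridge Realty LP.
Direct interest in Stonebridge Realty LP: 3%.
Aggregating (R1): 27.28% + 23.7636% + 3% = 54.0436%.

54.0436%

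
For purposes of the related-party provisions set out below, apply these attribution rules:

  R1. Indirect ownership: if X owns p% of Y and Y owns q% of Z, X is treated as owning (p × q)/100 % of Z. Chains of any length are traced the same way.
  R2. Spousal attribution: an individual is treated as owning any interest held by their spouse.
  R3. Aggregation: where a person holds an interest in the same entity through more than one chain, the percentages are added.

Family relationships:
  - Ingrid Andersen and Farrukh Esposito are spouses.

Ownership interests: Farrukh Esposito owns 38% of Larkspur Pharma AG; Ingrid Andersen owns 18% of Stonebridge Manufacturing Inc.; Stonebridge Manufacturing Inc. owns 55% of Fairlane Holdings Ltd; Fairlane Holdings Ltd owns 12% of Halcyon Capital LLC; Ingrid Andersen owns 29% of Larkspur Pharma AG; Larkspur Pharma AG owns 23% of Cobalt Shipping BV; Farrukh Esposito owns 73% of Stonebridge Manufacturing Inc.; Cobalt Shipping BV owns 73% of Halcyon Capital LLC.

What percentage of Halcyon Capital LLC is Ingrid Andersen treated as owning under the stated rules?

By spousal attribution (R2), Ingrid Andersen is treated as also owning Farrukh Esposito's interest in Stonebridge Manufacturing Inc, giving 18% + 73% = 91%.
By spousal attribution (R2), Ingrid Andersen is treated as also owning Farrukh Esposito's interest in Larkspur Pharma AG, giving 29% + 38% = 67%.
Chain via Stonebridge Manufacturing Inc. → Fairlane Holdings Ltd (R1): 91% × 55% × 12% = 6.006% of Halcyon Capital LLC.
Chain via Larkspur Pharma AG → Cobalt Shipping BV (R1): 67% × 23% × 73% = 11.2493% of Halcyon Capital LLC.
Aggregating (R3): 6.006% + 11.2493% = 17.2553%.

17.2553%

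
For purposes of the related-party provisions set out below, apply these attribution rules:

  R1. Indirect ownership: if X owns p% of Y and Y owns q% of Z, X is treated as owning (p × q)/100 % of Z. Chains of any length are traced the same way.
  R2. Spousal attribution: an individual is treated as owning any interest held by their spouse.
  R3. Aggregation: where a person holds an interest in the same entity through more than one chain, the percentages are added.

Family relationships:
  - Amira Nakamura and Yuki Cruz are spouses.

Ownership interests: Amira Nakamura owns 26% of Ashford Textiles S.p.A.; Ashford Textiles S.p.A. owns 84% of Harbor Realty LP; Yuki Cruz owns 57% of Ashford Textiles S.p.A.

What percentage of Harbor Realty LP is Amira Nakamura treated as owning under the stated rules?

By spousal attribution (R2), Amira Nakamura is treated as also owning Yuki Cruz's interest in Ashford Textiles S.p.A, giving 26% + 57% = 83%.
Chain via Ashford Textiles S.p.A. (R1): 83% × 84% = 69.72% of Harbor Realty LP.

69.72%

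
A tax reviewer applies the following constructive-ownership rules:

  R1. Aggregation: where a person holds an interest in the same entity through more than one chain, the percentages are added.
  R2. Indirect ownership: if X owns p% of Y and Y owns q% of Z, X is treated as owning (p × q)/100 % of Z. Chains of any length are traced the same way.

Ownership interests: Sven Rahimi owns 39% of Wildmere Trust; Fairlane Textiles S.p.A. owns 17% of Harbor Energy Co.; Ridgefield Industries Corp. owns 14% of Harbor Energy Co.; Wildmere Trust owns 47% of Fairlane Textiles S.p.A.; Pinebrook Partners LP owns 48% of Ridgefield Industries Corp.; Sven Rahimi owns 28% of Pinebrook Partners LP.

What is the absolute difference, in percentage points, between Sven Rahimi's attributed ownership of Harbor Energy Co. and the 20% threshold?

15.0023

Chain via Wildmere Trust → Fairlane Textiles S.p.A. (R2): 39% × 47% × 17% = 3.1161% of Harbor Energy Co.
Chain via Pinebrook Partners LP → Ridgefield Industries Corp. (R2): 28% × 48% × 14% = 1.8816% of Harbor Energy Co.
Aggregating (R1): 3.1161% + 1.8816% = 4.9977%.
4.9977% falls short of the 20% threshold by 15.0023 percentage points.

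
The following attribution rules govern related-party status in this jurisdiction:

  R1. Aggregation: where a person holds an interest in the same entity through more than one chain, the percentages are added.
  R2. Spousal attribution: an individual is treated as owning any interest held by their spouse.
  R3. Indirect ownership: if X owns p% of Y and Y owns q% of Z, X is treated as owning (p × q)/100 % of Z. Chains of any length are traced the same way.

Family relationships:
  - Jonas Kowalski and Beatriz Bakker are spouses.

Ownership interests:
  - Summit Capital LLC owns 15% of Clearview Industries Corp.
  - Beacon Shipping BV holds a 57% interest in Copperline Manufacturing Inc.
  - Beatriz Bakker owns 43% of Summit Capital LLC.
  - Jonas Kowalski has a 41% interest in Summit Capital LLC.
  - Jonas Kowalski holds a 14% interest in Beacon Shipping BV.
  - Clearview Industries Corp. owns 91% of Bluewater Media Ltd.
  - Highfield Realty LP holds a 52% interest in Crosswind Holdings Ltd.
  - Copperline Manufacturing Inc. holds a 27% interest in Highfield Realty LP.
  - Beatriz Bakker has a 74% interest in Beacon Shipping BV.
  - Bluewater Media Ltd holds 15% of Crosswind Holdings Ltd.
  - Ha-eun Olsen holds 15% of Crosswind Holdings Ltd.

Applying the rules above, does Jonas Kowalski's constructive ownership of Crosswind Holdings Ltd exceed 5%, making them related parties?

By spousal attribution (R2), Jonas Kowalski is treated as also owning Beatriz Bakker's interest in Summit Capital LLC, giving 41% + 43% = 84%.
By spousal attribution (R2), Jonas Kowalski is treated as also owning Beatriz Bakker's interest in Beacon Shipping BV, giving 14% + 74% = 88%.
Chain via Summit Capital LLC → Clearview Industries Corp. → Bluewater Media Ltd (R3): 84% × 15% × 91% × 15% = 1.7199% of Crosswind Holdings Ltd.
Chain via Beacon Shipping BV → Copperline Manufacturing Inc. → Highfield Realty LP (R3): 88% × 57% × 27% × 52% = 7.042464% of Crosswind Holdings Ltd.
Aggregating (R1): 1.7199% + 7.042464% = 8.762364%.
8.762364% exceeds the 5% threshold, so Jonas is a related party to Crosswind Holdings Ltd.

Yes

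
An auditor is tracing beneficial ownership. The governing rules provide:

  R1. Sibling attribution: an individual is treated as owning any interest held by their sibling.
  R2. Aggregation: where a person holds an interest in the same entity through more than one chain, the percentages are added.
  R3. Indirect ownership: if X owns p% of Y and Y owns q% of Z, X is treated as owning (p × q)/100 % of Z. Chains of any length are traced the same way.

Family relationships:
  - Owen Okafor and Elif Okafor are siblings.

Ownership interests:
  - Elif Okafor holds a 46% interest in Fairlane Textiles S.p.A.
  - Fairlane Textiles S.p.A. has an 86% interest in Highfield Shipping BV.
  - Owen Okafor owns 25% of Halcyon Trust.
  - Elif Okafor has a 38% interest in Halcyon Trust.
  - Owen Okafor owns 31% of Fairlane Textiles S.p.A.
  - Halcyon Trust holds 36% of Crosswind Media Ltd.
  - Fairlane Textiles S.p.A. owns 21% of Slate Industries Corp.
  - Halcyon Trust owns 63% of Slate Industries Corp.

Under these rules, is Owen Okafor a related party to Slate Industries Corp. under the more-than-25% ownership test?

By sibling attribution (R1), Owen Okafor is treated as also owning Elif Okafor's interest in Halcyon Trust, giving 25% + 38% = 63%.
By sibling attribution (R1), Owen Okafor is treated as also owning Elif Okafor's interest in Fairlane Textiles S.p.A, giving 31% + 46% = 77%.
Chain via Halcyon Trust (R3): 63% × 63% = 39.69% of Slate Industries Corp.
Chain via Fairlane Textiles S.p.A. (R3): 77% × 21% = 16.17% of Slate Industries Corp.
Aggregating (R2): 39.69% + 16.17% = 55.86%.
55.86% exceeds the 25% threshold, so Owen is a related party to Slate Industries Corp.

Yes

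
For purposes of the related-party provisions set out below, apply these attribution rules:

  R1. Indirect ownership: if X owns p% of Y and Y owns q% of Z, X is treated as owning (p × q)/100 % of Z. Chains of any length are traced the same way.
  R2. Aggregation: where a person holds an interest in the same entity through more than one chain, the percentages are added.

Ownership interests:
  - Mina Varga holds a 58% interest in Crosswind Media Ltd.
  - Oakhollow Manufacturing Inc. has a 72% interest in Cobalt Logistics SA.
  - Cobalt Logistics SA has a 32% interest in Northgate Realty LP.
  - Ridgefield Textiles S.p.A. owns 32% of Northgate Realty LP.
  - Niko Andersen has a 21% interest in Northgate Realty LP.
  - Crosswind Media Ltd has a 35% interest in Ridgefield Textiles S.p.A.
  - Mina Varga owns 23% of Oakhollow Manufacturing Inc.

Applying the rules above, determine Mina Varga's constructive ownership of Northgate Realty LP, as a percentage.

11.7952%

Chain via Crosswind Media Ltd → Ridgefield Textiles S.p.A. (R1): 58% × 35% × 32% = 6.496% of Northgate Realty LP.
Chain via Oakhollow Manufacturing Inc. → Cobalt Logistics SA (R1): 23% × 72% × 32% = 5.2992% of Northgate Realty LP.
Aggregating (R2): 6.496% + 5.2992% = 11.7952%.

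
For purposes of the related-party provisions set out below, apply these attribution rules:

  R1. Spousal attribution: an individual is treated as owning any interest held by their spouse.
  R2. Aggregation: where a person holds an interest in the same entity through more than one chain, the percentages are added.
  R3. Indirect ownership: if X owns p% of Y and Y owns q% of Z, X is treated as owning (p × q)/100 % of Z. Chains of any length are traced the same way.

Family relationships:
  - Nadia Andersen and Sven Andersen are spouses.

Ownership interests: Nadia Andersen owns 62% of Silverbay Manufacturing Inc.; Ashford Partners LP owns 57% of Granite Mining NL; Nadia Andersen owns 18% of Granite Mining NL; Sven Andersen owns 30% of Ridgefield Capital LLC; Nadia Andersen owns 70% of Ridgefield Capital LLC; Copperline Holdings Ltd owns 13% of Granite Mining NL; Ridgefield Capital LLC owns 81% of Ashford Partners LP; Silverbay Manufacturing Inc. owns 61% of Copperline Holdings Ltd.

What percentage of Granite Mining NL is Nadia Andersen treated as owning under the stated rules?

By spousal attribution (R1), Nadia Andersen is treated as also owning Sven Andersen's interest in Ridgefield Capital LLC, giving 70% + 30% = 100%.
Chain via Ridgefield Capital LLC → Ashford Partners LP (R3): 100% × 81% × 57% = 46.17% of Granite Mining NL.
Chain via Silverbay Manufacturing Inc. → Copperline Holdings Ltd (R3): 62% × 61% × 13% = 4.9166% of Granite Mining NL.
Direct interest in Granite Mining NL: 18%.
Aggregating (R2): 46.17% + 4.9166% + 18% = 69.0866%.

69.0866%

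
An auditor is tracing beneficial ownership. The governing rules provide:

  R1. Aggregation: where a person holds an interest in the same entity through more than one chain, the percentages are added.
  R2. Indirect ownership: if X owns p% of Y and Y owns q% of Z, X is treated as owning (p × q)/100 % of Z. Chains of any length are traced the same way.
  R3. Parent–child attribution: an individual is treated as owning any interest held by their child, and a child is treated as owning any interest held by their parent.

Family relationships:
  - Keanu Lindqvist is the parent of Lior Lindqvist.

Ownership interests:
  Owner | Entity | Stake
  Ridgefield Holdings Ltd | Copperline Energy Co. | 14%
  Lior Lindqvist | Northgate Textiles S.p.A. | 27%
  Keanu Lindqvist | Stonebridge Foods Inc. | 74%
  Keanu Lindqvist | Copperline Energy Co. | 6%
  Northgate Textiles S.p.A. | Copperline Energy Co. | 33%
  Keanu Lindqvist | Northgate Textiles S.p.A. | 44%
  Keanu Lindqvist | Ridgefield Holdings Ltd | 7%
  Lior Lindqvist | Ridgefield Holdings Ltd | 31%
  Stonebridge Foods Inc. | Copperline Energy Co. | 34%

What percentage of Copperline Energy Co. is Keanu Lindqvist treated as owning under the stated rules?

59.91%

By parent–child attribution (R3), Keanu Lindqvist is treated as also owning Lior Lindqvist's interest in Ridgefield Holdings Ltd, giving 7% + 31% = 38%.
By parent–child attribution (R3), Keanu Lindqvist is treated as also owning Lior Lindqvist's interest in Northgate Textiles S.p.A, giving 44% + 27% = 71%.
Chain via Stonebridge Foods Inc. (R2): 74% × 34% = 25.16% of Copperline Energy Co.
Chain via Ridgefield Holdings Ltd (R2): 38% × 14% = 5.32% of Copperline Energy Co.
Chain via Northgate Textiles S.p.A. (R2): 71% × 33% = 23.43% of Copperline Energy Co.
Direct interest in Copperline Energy Co: 6%.
Aggregating (R1): 25.16% + 5.32% + 23.43% + 6% = 59.91%.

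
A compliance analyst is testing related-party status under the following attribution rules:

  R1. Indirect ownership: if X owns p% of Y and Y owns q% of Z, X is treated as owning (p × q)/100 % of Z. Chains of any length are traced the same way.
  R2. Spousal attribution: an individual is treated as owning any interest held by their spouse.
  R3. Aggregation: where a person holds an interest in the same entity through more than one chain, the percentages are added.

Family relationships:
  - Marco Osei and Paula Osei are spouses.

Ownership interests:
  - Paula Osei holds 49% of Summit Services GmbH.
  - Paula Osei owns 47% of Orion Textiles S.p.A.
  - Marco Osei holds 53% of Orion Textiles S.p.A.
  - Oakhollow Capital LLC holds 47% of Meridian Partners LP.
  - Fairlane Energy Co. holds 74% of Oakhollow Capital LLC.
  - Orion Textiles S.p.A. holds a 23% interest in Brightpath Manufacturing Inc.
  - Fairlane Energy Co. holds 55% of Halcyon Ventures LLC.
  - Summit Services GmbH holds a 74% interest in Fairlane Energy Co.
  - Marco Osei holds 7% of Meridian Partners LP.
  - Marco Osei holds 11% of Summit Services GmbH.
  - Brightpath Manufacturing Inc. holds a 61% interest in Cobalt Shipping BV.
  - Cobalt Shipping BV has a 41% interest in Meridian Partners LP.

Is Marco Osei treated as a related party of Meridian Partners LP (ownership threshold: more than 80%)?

No

By spousal attribution (R2), Marco Osei is treated as also owning Paula Osei's interest in Orion Textiles S.p.A, giving 53% + 47% = 100%.
By spousal attribution (R2), Marco Osei is treated as also owning Paula Osei's interest in Summit Services GmbH, giving 11% + 49% = 60%.
Chain via Orion Textiles S.p.A. → Brightpath Manufacturing Inc. → Cobalt Shipping BV (R1): 100% × 23% × 61% × 41% = 5.7523% of Meridian Partners LP.
Chain via Summit Services GmbH → Fairlane Energy Co. → Oakhollow Capital LLC (R1): 60% × 74% × 74% × 47% = 15.44232% of Meridian Partners LP.
Direct interest in Meridian Partners LP: 7%.
Aggregating (R3): 5.7523% + 15.44232% + 7% = 28.19462%.
28.19462% does not exceed the 80% threshold, so Marco is not a related party to Meridian Partners LP.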